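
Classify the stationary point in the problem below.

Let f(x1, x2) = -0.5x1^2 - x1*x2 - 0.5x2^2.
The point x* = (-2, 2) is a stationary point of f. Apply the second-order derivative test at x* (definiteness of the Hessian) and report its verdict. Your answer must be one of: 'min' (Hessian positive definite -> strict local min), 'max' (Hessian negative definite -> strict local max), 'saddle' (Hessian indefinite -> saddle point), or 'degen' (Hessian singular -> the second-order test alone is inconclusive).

Compute the Hessian H = grad^2 f:
  H = [[-1, -1], [-1, -1]]
Verify stationarity: grad f(x*) = H x* + g = (0, 0).
Eigenvalues of H: -2, 0.
H has a zero eigenvalue (singular; negative semidefinite but not definite), so H is neither positive definite, negative definite, nor indefinite. The second-order test alone is inconclusive -> degen.
(Indeed, f is constant along the null direction of H through x*, so x* is not a strict local extremum.)

degen


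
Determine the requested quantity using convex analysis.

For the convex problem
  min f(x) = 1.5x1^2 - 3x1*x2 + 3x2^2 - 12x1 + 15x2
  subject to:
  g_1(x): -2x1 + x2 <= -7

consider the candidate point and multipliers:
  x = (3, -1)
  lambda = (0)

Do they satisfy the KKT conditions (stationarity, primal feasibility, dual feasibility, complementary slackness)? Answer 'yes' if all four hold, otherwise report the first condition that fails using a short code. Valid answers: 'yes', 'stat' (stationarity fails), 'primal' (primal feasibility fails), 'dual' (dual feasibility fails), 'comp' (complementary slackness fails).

Gradient of f: grad f(x) = Q x + c = (0, 0)
Constraint values g_i(x) = a_i^T x - b_i:
  g_1((3, -1)) = 0
Stationarity residual: grad f(x) + sum_i lambda_i a_i = (0, 0)
  -> stationarity OK
Primal feasibility (all g_i <= 0): OK
Dual feasibility (all lambda_i >= 0): OK
Complementary slackness (lambda_i * g_i(x) = 0 for all i): OK

Verdict: yes, KKT holds.

yes


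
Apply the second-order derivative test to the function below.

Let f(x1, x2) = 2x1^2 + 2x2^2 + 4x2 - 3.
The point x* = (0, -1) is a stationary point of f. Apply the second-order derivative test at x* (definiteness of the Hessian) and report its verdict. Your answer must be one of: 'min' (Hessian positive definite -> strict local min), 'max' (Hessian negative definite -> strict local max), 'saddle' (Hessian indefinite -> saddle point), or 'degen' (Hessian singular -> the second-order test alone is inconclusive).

Compute the Hessian H = grad^2 f:
  H = [[4, 0], [0, 4]]
Verify stationarity: grad f(x*) = H x* + g = (0, 0).
Eigenvalues of H: 4, 4.
Both eigenvalues > 0, so H is positive definite -> x* is a strict local min.

min


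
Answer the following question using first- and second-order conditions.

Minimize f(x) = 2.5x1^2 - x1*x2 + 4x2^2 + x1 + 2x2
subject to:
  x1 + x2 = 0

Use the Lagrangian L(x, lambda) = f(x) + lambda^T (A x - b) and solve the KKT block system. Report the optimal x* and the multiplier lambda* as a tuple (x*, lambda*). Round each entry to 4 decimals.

Form the Lagrangian:
  L(x, lambda) = (1/2) x^T Q x + c^T x + lambda^T (A x - b)
Stationarity (grad_x L = 0): Q x + c + A^T lambda = 0.
Primal feasibility: A x = b.

This gives the KKT block system:
  [ Q   A^T ] [ x     ]   [-c ]
  [ A    0  ] [ lambda ] = [ b ]

Solving the linear system:
  x*      = (0.0667, -0.0667)
  lambda* = (-1.4)
  f(x*)   = -0.0333

x* = (0.0667, -0.0667), lambda* = (-1.4)


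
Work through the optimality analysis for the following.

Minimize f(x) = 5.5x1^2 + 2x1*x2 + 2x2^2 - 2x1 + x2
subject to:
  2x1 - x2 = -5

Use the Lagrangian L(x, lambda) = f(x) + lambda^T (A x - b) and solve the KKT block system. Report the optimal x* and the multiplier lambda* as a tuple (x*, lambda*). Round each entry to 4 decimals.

Form the Lagrangian:
  L(x, lambda) = (1/2) x^T Q x + c^T x + lambda^T (A x - b)
Stationarity (grad_x L = 0): Q x + c + A^T lambda = 0.
Primal feasibility: A x = b.

This gives the KKT block system:
  [ Q   A^T ] [ x     ]   [-c ]
  [ A    0  ] [ lambda ] = [ b ]

Solving the linear system:
  x*      = (-1.4286, 2.1429)
  lambda* = (6.7143)
  f(x*)   = 19.2857

x* = (-1.4286, 2.1429), lambda* = (6.7143)


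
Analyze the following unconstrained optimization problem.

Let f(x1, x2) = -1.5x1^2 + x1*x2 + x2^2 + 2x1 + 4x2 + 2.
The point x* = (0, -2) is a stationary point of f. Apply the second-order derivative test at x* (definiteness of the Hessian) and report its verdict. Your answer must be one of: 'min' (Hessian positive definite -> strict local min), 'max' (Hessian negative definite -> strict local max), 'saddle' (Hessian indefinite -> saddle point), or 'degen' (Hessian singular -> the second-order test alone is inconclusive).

Compute the Hessian H = grad^2 f:
  H = [[-3, 1], [1, 2]]
Verify stationarity: grad f(x*) = H x* + g = (0, 0).
Eigenvalues of H: -3.1926, 2.1926.
Eigenvalues have mixed signs, so H is indefinite -> x* is a saddle point.

saddle


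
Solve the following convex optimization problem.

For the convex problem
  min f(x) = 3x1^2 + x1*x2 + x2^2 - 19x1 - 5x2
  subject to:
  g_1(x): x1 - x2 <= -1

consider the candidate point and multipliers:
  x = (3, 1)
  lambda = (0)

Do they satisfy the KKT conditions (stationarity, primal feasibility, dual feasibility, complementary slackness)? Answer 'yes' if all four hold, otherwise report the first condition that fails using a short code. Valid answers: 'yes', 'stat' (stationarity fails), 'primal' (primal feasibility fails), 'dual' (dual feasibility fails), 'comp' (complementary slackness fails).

Gradient of f: grad f(x) = Q x + c = (0, 0)
Constraint values g_i(x) = a_i^T x - b_i:
  g_1((3, 1)) = 3
Stationarity residual: grad f(x) + sum_i lambda_i a_i = (0, 0)
  -> stationarity OK
Primal feasibility (all g_i <= 0): FAILS
Dual feasibility (all lambda_i >= 0): OK
Complementary slackness (lambda_i * g_i(x) = 0 for all i): OK

Verdict: the first failing condition is primal_feasibility -> primal.

primal


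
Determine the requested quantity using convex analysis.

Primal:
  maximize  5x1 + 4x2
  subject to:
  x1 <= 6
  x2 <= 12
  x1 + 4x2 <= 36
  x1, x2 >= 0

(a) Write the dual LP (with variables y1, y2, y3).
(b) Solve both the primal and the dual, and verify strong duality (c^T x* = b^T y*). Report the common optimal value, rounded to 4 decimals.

The standard primal-dual pair for 'max c^T x s.t. A x <= b, x >= 0' is:
  Dual:  min b^T y  s.t.  A^T y >= c,  y >= 0.

So the dual LP is:
  minimize  6y1 + 12y2 + 36y3
  subject to:
    y1 + y3 >= 5
    y2 + 4y3 >= 4
    y1, y2, y3 >= 0

Solving the primal: x* = (6, 7.5).
  primal value c^T x* = 60.
Solving the dual: y* = (4, 0, 1).
  dual value b^T y* = 60.
Strong duality: c^T x* = b^T y*. Confirmed.

60


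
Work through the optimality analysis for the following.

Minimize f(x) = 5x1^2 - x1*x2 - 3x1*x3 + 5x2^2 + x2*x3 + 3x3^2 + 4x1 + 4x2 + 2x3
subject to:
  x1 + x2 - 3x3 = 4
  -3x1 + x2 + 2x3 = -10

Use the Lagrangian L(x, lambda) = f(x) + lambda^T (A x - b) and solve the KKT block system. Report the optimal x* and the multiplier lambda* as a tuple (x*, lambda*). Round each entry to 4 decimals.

Form the Lagrangian:
  L(x, lambda) = (1/2) x^T Q x + c^T x + lambda^T (A x - b)
Stationarity (grad_x L = 0): Q x + c + A^T lambda = 0.
Primal feasibility: A x = b.

This gives the KKT block system:
  [ Q   A^T ] [ x     ]   [-c ]
  [ A    0  ] [ lambda ] = [ b ]

Solving the linear system:
  x*      = (2.0826, -1.4843, -1.1339)
  lambda* = (3.1168, 10.943)
  f(x*)   = 48.5442

x* = (2.0826, -1.4843, -1.1339), lambda* = (3.1168, 10.943)


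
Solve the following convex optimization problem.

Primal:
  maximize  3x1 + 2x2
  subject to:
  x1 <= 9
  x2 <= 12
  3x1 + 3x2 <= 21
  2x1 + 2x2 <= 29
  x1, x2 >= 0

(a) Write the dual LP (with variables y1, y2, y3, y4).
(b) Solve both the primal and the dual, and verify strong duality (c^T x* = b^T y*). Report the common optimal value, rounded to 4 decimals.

The standard primal-dual pair for 'max c^T x s.t. A x <= b, x >= 0' is:
  Dual:  min b^T y  s.t.  A^T y >= c,  y >= 0.

So the dual LP is:
  minimize  9y1 + 12y2 + 21y3 + 29y4
  subject to:
    y1 + 3y3 + 2y4 >= 3
    y2 + 3y3 + 2y4 >= 2
    y1, y2, y3, y4 >= 0

Solving the primal: x* = (7, 0).
  primal value c^T x* = 21.
Solving the dual: y* = (0, 0, 1, 0).
  dual value b^T y* = 21.
Strong duality: c^T x* = b^T y*. Confirmed.

21


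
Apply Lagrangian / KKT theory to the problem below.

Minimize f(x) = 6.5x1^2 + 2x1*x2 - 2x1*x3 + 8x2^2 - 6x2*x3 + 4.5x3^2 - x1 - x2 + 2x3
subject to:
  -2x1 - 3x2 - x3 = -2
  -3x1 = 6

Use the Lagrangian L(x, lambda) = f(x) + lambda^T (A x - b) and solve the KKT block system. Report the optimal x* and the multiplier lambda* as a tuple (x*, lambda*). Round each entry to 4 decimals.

Form the Lagrangian:
  L(x, lambda) = (1/2) x^T Q x + c^T x + lambda^T (A x - b)
Stationarity (grad_x L = 0): Q x + c + A^T lambda = 0.
Primal feasibility: A x = b.

This gives the KKT block system:
  [ Q   A^T ] [ x     ]   [-c ]
  [ A    0  ] [ lambda ] = [ b ]

Solving the linear system:
  x*      = (-2, 1.6617, 1.015)
  lambda* = (5.1654, -12.0125)
  f(x*)   = 42.3872

x* = (-2, 1.6617, 1.015), lambda* = (5.1654, -12.0125)


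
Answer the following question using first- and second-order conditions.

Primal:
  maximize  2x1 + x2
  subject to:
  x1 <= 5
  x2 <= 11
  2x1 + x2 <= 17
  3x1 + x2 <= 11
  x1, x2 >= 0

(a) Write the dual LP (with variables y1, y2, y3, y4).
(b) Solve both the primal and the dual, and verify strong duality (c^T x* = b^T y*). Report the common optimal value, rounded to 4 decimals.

The standard primal-dual pair for 'max c^T x s.t. A x <= b, x >= 0' is:
  Dual:  min b^T y  s.t.  A^T y >= c,  y >= 0.

So the dual LP is:
  minimize  5y1 + 11y2 + 17y3 + 11y4
  subject to:
    y1 + 2y3 + 3y4 >= 2
    y2 + y3 + y4 >= 1
    y1, y2, y3, y4 >= 0

Solving the primal: x* = (0, 11).
  primal value c^T x* = 11.
Solving the dual: y* = (0, 0.3333, 0, 0.6667).
  dual value b^T y* = 11.
Strong duality: c^T x* = b^T y*. Confirmed.

11


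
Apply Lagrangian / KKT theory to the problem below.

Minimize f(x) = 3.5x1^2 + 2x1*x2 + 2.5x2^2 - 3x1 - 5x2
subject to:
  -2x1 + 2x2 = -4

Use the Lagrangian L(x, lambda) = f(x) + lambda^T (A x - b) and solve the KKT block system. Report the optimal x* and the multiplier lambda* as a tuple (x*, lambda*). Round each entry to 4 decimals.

Form the Lagrangian:
  L(x, lambda) = (1/2) x^T Q x + c^T x + lambda^T (A x - b)
Stationarity (grad_x L = 0): Q x + c + A^T lambda = 0.
Primal feasibility: A x = b.

This gives the KKT block system:
  [ Q   A^T ] [ x     ]   [-c ]
  [ A    0  ] [ lambda ] = [ b ]

Solving the linear system:
  x*      = (1.375, -0.625)
  lambda* = (2.6875)
  f(x*)   = 4.875

x* = (1.375, -0.625), lambda* = (2.6875)


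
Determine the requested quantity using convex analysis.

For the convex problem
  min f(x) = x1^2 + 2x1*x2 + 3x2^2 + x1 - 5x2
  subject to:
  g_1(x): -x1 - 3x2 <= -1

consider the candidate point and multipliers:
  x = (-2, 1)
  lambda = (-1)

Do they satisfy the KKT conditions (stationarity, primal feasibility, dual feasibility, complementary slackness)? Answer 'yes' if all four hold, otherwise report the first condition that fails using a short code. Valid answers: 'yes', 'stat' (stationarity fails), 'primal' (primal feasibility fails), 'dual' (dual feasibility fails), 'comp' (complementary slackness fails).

Gradient of f: grad f(x) = Q x + c = (-1, -3)
Constraint values g_i(x) = a_i^T x - b_i:
  g_1((-2, 1)) = 0
Stationarity residual: grad f(x) + sum_i lambda_i a_i = (0, 0)
  -> stationarity OK
Primal feasibility (all g_i <= 0): OK
Dual feasibility (all lambda_i >= 0): FAILS
Complementary slackness (lambda_i * g_i(x) = 0 for all i): OK

Verdict: the first failing condition is dual_feasibility -> dual.

dual


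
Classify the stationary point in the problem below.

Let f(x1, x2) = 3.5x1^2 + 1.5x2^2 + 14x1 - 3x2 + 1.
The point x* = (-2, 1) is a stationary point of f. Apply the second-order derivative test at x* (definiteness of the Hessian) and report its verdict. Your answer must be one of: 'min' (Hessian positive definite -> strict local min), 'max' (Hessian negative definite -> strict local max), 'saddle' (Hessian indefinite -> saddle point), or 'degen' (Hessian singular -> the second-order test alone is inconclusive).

Compute the Hessian H = grad^2 f:
  H = [[7, 0], [0, 3]]
Verify stationarity: grad f(x*) = H x* + g = (0, 0).
Eigenvalues of H: 3, 7.
Both eigenvalues > 0, so H is positive definite -> x* is a strict local min.

min


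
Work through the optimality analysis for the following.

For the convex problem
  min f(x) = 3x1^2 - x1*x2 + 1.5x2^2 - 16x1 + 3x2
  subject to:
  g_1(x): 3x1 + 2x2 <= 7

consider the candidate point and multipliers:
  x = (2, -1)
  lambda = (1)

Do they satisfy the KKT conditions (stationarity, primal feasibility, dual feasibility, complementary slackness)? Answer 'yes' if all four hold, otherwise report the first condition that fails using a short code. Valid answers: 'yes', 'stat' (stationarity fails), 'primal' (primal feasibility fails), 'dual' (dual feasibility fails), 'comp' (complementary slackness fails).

Gradient of f: grad f(x) = Q x + c = (-3, -2)
Constraint values g_i(x) = a_i^T x - b_i:
  g_1((2, -1)) = -3
Stationarity residual: grad f(x) + sum_i lambda_i a_i = (0, 0)
  -> stationarity OK
Primal feasibility (all g_i <= 0): OK
Dual feasibility (all lambda_i >= 0): OK
Complementary slackness (lambda_i * g_i(x) = 0 for all i): FAILS

Verdict: the first failing condition is complementary_slackness -> comp.

comp


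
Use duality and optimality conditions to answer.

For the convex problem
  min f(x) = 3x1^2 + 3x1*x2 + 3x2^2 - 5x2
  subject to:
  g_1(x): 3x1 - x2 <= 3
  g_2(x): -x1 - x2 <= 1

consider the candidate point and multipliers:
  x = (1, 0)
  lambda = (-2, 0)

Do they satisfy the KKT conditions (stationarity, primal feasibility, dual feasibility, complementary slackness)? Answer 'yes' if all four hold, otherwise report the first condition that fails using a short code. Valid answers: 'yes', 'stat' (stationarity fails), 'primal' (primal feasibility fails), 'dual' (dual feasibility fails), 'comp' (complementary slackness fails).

Gradient of f: grad f(x) = Q x + c = (6, -2)
Constraint values g_i(x) = a_i^T x - b_i:
  g_1((1, 0)) = 0
  g_2((1, 0)) = -2
Stationarity residual: grad f(x) + sum_i lambda_i a_i = (0, 0)
  -> stationarity OK
Primal feasibility (all g_i <= 0): OK
Dual feasibility (all lambda_i >= 0): FAILS
Complementary slackness (lambda_i * g_i(x) = 0 for all i): OK

Verdict: the first failing condition is dual_feasibility -> dual.

dual


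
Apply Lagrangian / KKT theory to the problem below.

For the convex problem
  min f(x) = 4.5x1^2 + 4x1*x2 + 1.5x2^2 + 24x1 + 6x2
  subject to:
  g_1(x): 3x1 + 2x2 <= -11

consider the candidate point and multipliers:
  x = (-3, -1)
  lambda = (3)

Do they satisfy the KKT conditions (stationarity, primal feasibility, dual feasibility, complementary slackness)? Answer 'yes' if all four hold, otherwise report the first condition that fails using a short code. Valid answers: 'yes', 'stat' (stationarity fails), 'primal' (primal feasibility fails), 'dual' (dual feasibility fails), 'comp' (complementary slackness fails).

Gradient of f: grad f(x) = Q x + c = (-7, -9)
Constraint values g_i(x) = a_i^T x - b_i:
  g_1((-3, -1)) = 0
Stationarity residual: grad f(x) + sum_i lambda_i a_i = (2, -3)
  -> stationarity FAILS
Primal feasibility (all g_i <= 0): OK
Dual feasibility (all lambda_i >= 0): OK
Complementary slackness (lambda_i * g_i(x) = 0 for all i): OK

Verdict: the first failing condition is stationarity -> stat.

stat


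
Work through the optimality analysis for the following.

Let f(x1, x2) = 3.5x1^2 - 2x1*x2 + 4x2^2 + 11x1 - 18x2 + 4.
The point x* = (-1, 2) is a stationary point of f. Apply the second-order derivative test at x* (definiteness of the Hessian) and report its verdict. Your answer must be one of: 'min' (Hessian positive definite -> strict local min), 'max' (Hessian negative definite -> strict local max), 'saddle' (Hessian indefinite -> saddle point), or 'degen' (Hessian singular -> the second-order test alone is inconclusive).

Compute the Hessian H = grad^2 f:
  H = [[7, -2], [-2, 8]]
Verify stationarity: grad f(x*) = H x* + g = (0, 0).
Eigenvalues of H: 5.4384, 9.5616.
Both eigenvalues > 0, so H is positive definite -> x* is a strict local min.

min


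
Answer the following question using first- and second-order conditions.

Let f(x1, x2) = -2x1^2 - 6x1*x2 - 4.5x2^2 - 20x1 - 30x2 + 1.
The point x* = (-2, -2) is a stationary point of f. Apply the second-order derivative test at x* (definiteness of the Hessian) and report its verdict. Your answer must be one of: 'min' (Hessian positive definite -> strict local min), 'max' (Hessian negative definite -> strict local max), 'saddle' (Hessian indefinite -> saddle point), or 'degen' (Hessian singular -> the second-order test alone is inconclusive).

Compute the Hessian H = grad^2 f:
  H = [[-4, -6], [-6, -9]]
Verify stationarity: grad f(x*) = H x* + g = (0, 0).
Eigenvalues of H: -13, 0.
H has a zero eigenvalue (singular; negative semidefinite but not definite), so H is neither positive definite, negative definite, nor indefinite. The second-order test alone is inconclusive -> degen.
(Indeed, f is constant along the null direction of H through x*, so x* is not a strict local extremum.)

degen


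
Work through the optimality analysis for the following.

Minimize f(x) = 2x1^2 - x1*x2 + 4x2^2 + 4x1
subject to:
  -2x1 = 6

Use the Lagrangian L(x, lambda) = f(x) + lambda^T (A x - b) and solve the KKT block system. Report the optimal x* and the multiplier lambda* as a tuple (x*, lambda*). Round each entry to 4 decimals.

Form the Lagrangian:
  L(x, lambda) = (1/2) x^T Q x + c^T x + lambda^T (A x - b)
Stationarity (grad_x L = 0): Q x + c + A^T lambda = 0.
Primal feasibility: A x = b.

This gives the KKT block system:
  [ Q   A^T ] [ x     ]   [-c ]
  [ A    0  ] [ lambda ] = [ b ]

Solving the linear system:
  x*      = (-3, -0.375)
  lambda* = (-3.8125)
  f(x*)   = 5.4375

x* = (-3, -0.375), lambda* = (-3.8125)


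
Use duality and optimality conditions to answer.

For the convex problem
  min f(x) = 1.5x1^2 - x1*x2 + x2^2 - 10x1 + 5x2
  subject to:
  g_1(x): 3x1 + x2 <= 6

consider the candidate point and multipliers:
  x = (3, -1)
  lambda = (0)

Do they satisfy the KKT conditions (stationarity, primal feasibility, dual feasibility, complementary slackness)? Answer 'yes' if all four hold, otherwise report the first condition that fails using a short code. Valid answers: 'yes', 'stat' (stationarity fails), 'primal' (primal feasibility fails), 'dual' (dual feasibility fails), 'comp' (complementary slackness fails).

Gradient of f: grad f(x) = Q x + c = (0, 0)
Constraint values g_i(x) = a_i^T x - b_i:
  g_1((3, -1)) = 2
Stationarity residual: grad f(x) + sum_i lambda_i a_i = (0, 0)
  -> stationarity OK
Primal feasibility (all g_i <= 0): FAILS
Dual feasibility (all lambda_i >= 0): OK
Complementary slackness (lambda_i * g_i(x) = 0 for all i): OK

Verdict: the first failing condition is primal_feasibility -> primal.

primal


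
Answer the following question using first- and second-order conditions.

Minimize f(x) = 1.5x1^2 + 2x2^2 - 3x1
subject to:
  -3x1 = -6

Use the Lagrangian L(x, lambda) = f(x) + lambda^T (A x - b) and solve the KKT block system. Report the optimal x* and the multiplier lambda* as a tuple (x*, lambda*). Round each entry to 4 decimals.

Form the Lagrangian:
  L(x, lambda) = (1/2) x^T Q x + c^T x + lambda^T (A x - b)
Stationarity (grad_x L = 0): Q x + c + A^T lambda = 0.
Primal feasibility: A x = b.

This gives the KKT block system:
  [ Q   A^T ] [ x     ]   [-c ]
  [ A    0  ] [ lambda ] = [ b ]

Solving the linear system:
  x*      = (2, 0)
  lambda* = (1)
  f(x*)   = 0

x* = (2, 0), lambda* = (1)


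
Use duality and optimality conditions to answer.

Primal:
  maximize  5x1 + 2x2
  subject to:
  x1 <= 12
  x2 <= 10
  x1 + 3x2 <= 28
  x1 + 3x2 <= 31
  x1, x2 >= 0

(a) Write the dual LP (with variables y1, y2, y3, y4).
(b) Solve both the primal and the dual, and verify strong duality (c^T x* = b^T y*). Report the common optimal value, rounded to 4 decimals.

The standard primal-dual pair for 'max c^T x s.t. A x <= b, x >= 0' is:
  Dual:  min b^T y  s.t.  A^T y >= c,  y >= 0.

So the dual LP is:
  minimize  12y1 + 10y2 + 28y3 + 31y4
  subject to:
    y1 + y3 + y4 >= 5
    y2 + 3y3 + 3y4 >= 2
    y1, y2, y3, y4 >= 0

Solving the primal: x* = (12, 5.3333).
  primal value c^T x* = 70.6667.
Solving the dual: y* = (4.3333, 0, 0.6667, 0).
  dual value b^T y* = 70.6667.
Strong duality: c^T x* = b^T y*. Confirmed.

70.6667


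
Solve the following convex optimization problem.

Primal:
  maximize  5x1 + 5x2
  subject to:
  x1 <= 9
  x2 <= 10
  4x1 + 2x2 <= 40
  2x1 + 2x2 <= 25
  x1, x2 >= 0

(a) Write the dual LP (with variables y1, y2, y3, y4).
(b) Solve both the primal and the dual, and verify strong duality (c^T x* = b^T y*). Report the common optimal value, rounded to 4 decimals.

The standard primal-dual pair for 'max c^T x s.t. A x <= b, x >= 0' is:
  Dual:  min b^T y  s.t.  A^T y >= c,  y >= 0.

So the dual LP is:
  minimize  9y1 + 10y2 + 40y3 + 25y4
  subject to:
    y1 + 4y3 + 2y4 >= 5
    y2 + 2y3 + 2y4 >= 5
    y1, y2, y3, y4 >= 0

Solving the primal: x* = (7.5, 5).
  primal value c^T x* = 62.5.
Solving the dual: y* = (0, 0, 0, 2.5).
  dual value b^T y* = 62.5.
Strong duality: c^T x* = b^T y*. Confirmed.

62.5


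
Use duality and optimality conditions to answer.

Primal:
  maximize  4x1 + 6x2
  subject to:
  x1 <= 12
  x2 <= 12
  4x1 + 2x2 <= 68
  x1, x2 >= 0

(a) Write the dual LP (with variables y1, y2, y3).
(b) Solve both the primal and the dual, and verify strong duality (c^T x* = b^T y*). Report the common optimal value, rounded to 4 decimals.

The standard primal-dual pair for 'max c^T x s.t. A x <= b, x >= 0' is:
  Dual:  min b^T y  s.t.  A^T y >= c,  y >= 0.

So the dual LP is:
  minimize  12y1 + 12y2 + 68y3
  subject to:
    y1 + 4y3 >= 4
    y2 + 2y3 >= 6
    y1, y2, y3 >= 0

Solving the primal: x* = (11, 12).
  primal value c^T x* = 116.
Solving the dual: y* = (0, 4, 1).
  dual value b^T y* = 116.
Strong duality: c^T x* = b^T y*. Confirmed.

116


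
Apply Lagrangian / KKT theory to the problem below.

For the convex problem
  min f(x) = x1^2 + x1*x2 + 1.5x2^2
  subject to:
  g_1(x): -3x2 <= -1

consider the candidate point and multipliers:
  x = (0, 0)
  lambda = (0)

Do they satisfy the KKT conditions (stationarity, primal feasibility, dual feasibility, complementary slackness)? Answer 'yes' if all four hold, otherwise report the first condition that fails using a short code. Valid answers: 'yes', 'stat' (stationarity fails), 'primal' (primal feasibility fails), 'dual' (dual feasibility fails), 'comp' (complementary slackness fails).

Gradient of f: grad f(x) = Q x + c = (0, 0)
Constraint values g_i(x) = a_i^T x - b_i:
  g_1((0, 0)) = 1
Stationarity residual: grad f(x) + sum_i lambda_i a_i = (0, 0)
  -> stationarity OK
Primal feasibility (all g_i <= 0): FAILS
Dual feasibility (all lambda_i >= 0): OK
Complementary slackness (lambda_i * g_i(x) = 0 for all i): OK

Verdict: the first failing condition is primal_feasibility -> primal.

primal


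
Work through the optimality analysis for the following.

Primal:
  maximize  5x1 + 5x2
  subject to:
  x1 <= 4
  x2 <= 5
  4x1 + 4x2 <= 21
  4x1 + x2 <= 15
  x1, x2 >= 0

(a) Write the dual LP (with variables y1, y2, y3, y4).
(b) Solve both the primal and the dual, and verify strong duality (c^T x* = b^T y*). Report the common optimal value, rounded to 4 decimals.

The standard primal-dual pair for 'max c^T x s.t. A x <= b, x >= 0' is:
  Dual:  min b^T y  s.t.  A^T y >= c,  y >= 0.

So the dual LP is:
  minimize  4y1 + 5y2 + 21y3 + 15y4
  subject to:
    y1 + 4y3 + 4y4 >= 5
    y2 + 4y3 + y4 >= 5
    y1, y2, y3, y4 >= 0

Solving the primal: x* = (3.25, 2).
  primal value c^T x* = 26.25.
Solving the dual: y* = (0, 0, 1.25, 0).
  dual value b^T y* = 26.25.
Strong duality: c^T x* = b^T y*. Confirmed.

26.25


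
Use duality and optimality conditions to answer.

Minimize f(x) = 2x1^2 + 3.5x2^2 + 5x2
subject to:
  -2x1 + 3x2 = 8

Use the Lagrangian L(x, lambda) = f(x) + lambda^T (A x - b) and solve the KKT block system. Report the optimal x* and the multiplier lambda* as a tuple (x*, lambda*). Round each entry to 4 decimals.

Form the Lagrangian:
  L(x, lambda) = (1/2) x^T Q x + c^T x + lambda^T (A x - b)
Stationarity (grad_x L = 0): Q x + c + A^T lambda = 0.
Primal feasibility: A x = b.

This gives the KKT block system:
  [ Q   A^T ] [ x     ]   [-c ]
  [ A    0  ] [ lambda ] = [ b ]

Solving the linear system:
  x*      = (-2.2188, 1.1875)
  lambda* = (-4.4375)
  f(x*)   = 20.7188

x* = (-2.2188, 1.1875), lambda* = (-4.4375)


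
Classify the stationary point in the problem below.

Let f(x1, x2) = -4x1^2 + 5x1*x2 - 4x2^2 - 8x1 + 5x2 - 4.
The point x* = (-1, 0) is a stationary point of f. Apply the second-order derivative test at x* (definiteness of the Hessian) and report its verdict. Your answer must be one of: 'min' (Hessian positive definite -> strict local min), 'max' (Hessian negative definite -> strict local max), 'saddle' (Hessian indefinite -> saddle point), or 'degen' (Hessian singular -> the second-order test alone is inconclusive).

Compute the Hessian H = grad^2 f:
  H = [[-8, 5], [5, -8]]
Verify stationarity: grad f(x*) = H x* + g = (0, 0).
Eigenvalues of H: -13, -3.
Both eigenvalues < 0, so H is negative definite -> x* is a strict local max.

max


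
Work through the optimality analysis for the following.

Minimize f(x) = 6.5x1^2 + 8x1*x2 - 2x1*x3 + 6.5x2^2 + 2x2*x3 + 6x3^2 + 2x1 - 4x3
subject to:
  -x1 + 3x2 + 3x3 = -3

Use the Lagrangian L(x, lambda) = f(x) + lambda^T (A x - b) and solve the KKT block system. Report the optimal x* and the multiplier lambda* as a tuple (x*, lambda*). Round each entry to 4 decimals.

Form the Lagrangian:
  L(x, lambda) = (1/2) x^T Q x + c^T x + lambda^T (A x - b)
Stationarity (grad_x L = 0): Q x + c + A^T lambda = 0.
Primal feasibility: A x = b.

This gives the KKT block system:
  [ Q   A^T ] [ x     ]   [-c ]
  [ A    0  ] [ lambda ] = [ b ]

Solving the linear system:
  x*      = (0.5309, -0.8352, 0.0122)
  lambda* = (2.1954)
  f(x*)   = 3.7997

x* = (0.5309, -0.8352, 0.0122), lambda* = (2.1954)


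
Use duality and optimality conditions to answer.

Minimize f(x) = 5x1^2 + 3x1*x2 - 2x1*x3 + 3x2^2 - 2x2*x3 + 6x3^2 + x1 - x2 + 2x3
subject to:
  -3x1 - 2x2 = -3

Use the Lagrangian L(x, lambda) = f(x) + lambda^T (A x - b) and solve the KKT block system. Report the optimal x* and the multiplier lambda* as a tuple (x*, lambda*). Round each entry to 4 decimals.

Form the Lagrangian:
  L(x, lambda) = (1/2) x^T Q x + c^T x + lambda^T (A x - b)
Stationarity (grad_x L = 0): Q x + c + A^T lambda = 0.
Primal feasibility: A x = b.

This gives the KKT block system:
  [ Q   A^T ] [ x     ]   [-c ]
  [ A    0  ] [ lambda ] = [ b ]

Solving the linear system:
  x*      = (0.4451, 0.8324, 0.0462)
  lambda* = (2.6185)
  f(x*)   = 3.7803

x* = (0.4451, 0.8324, 0.0462), lambda* = (2.6185)


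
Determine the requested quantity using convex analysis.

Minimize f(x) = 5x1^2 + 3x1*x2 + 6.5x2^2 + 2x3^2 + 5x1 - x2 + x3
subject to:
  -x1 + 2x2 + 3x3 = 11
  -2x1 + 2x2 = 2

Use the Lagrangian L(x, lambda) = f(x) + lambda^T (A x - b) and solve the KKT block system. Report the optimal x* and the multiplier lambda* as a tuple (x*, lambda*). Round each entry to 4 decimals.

Form the Lagrangian:
  L(x, lambda) = (1/2) x^T Q x + c^T x + lambda^T (A x - b)
Stationarity (grad_x L = 0): Q x + c + A^T lambda = 0.
Primal feasibility: A x = b.

This gives the KKT block system:
  [ Q   A^T ] [ x     ]   [-c ]
  [ A    0  ] [ lambda ] = [ b ]

Solving the linear system:
  x*      = (-0.5321, 0.4679, 3.1774)
  lambda* = (-4.5698, 2.8264)
  f(x*)   = 22.3321

x* = (-0.5321, 0.4679, 3.1774), lambda* = (-4.5698, 2.8264)


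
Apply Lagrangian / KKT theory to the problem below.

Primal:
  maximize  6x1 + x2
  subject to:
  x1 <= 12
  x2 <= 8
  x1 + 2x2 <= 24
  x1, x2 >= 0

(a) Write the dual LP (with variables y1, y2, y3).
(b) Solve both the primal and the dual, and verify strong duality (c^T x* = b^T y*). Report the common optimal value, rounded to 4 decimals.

The standard primal-dual pair for 'max c^T x s.t. A x <= b, x >= 0' is:
  Dual:  min b^T y  s.t.  A^T y >= c,  y >= 0.

So the dual LP is:
  minimize  12y1 + 8y2 + 24y3
  subject to:
    y1 + y3 >= 6
    y2 + 2y3 >= 1
    y1, y2, y3 >= 0

Solving the primal: x* = (12, 6).
  primal value c^T x* = 78.
Solving the dual: y* = (5.5, 0, 0.5).
  dual value b^T y* = 78.
Strong duality: c^T x* = b^T y*. Confirmed.

78


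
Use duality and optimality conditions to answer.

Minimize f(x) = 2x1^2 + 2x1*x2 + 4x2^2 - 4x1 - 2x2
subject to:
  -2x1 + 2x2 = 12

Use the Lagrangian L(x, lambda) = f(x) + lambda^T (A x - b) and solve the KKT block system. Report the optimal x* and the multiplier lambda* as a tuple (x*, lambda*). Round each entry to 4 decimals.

Form the Lagrangian:
  L(x, lambda) = (1/2) x^T Q x + c^T x + lambda^T (A x - b)
Stationarity (grad_x L = 0): Q x + c + A^T lambda = 0.
Primal feasibility: A x = b.

This gives the KKT block system:
  [ Q   A^T ] [ x     ]   [-c ]
  [ A    0  ] [ lambda ] = [ b ]

Solving the linear system:
  x*      = (-3.375, 2.625)
  lambda* = (-6.125)
  f(x*)   = 40.875

x* = (-3.375, 2.625), lambda* = (-6.125)


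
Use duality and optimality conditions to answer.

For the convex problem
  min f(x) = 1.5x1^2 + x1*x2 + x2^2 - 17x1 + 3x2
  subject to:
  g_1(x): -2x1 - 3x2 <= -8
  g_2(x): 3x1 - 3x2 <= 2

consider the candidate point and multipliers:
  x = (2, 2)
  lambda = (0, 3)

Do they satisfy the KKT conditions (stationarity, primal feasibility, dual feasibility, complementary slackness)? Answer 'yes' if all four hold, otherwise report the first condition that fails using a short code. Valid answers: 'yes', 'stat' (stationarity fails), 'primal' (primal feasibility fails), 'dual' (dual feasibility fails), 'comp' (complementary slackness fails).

Gradient of f: grad f(x) = Q x + c = (-9, 9)
Constraint values g_i(x) = a_i^T x - b_i:
  g_1((2, 2)) = -2
  g_2((2, 2)) = -2
Stationarity residual: grad f(x) + sum_i lambda_i a_i = (0, 0)
  -> stationarity OK
Primal feasibility (all g_i <= 0): OK
Dual feasibility (all lambda_i >= 0): OK
Complementary slackness (lambda_i * g_i(x) = 0 for all i): FAILS

Verdict: the first failing condition is complementary_slackness -> comp.

comp


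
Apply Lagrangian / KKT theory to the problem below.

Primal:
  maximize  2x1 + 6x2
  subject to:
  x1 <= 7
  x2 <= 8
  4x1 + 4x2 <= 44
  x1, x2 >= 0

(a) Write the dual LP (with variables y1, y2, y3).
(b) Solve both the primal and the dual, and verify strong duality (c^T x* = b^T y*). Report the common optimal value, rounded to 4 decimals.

The standard primal-dual pair for 'max c^T x s.t. A x <= b, x >= 0' is:
  Dual:  min b^T y  s.t.  A^T y >= c,  y >= 0.

So the dual LP is:
  minimize  7y1 + 8y2 + 44y3
  subject to:
    y1 + 4y3 >= 2
    y2 + 4y3 >= 6
    y1, y2, y3 >= 0

Solving the primal: x* = (3, 8).
  primal value c^T x* = 54.
Solving the dual: y* = (0, 4, 0.5).
  dual value b^T y* = 54.
Strong duality: c^T x* = b^T y*. Confirmed.

54


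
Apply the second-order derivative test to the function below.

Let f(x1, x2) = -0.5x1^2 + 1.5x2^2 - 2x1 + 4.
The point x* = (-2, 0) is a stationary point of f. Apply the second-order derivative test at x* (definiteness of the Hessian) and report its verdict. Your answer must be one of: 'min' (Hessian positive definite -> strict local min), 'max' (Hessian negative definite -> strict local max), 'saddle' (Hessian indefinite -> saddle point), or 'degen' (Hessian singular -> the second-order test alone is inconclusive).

Compute the Hessian H = grad^2 f:
  H = [[-1, 0], [0, 3]]
Verify stationarity: grad f(x*) = H x* + g = (0, 0).
Eigenvalues of H: -1, 3.
Eigenvalues have mixed signs, so H is indefinite -> x* is a saddle point.

saddle


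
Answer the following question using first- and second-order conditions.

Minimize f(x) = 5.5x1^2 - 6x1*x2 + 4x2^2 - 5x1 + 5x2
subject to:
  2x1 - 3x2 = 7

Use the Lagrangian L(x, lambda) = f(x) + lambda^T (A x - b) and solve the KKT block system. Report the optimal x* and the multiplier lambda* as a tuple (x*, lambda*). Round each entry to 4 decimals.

Form the Lagrangian:
  L(x, lambda) = (1/2) x^T Q x + c^T x + lambda^T (A x - b)
Stationarity (grad_x L = 0): Q x + c + A^T lambda = 0.
Primal feasibility: A x = b.

This gives the KKT block system:
  [ Q   A^T ] [ x     ]   [-c ]
  [ A    0  ] [ lambda ] = [ b ]

Solving the linear system:
  x*      = (0.0169, -2.322)
  lambda* = (-4.5593)
  f(x*)   = 10.1102

x* = (0.0169, -2.322), lambda* = (-4.5593)


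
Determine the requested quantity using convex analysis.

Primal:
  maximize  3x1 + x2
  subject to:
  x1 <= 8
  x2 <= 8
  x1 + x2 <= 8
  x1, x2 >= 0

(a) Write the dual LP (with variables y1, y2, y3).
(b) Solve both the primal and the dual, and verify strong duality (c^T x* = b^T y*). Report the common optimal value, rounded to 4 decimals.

The standard primal-dual pair for 'max c^T x s.t. A x <= b, x >= 0' is:
  Dual:  min b^T y  s.t.  A^T y >= c,  y >= 0.

So the dual LP is:
  minimize  8y1 + 8y2 + 8y3
  subject to:
    y1 + y3 >= 3
    y2 + y3 >= 1
    y1, y2, y3 >= 0

Solving the primal: x* = (8, 0).
  primal value c^T x* = 24.
Solving the dual: y* = (2, 0, 1).
  dual value b^T y* = 24.
Strong duality: c^T x* = b^T y*. Confirmed.

24


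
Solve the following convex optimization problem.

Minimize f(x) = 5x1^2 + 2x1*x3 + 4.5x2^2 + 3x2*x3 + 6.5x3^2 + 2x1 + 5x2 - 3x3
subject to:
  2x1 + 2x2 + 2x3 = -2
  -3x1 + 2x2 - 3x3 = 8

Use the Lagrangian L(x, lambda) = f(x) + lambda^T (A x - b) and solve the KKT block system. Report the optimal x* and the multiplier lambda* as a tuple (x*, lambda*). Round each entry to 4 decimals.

Form the Lagrangian:
  L(x, lambda) = (1/2) x^T Q x + c^T x + lambda^T (A x - b)
Stationarity (grad_x L = 0): Q x + c + A^T lambda = 0.
Primal feasibility: A x = b.

This gives the KKT block system:
  [ Q   A^T ] [ x     ]   [-c ]
  [ A    0  ] [ lambda ] = [ b ]

Solving the linear system:
  x*      = (-1.2632, 1, -0.7368)
  lambda* = (-1.1158, -4.7789)
  f(x*)   = 20.3421

x* = (-1.2632, 1, -0.7368), lambda* = (-1.1158, -4.7789)


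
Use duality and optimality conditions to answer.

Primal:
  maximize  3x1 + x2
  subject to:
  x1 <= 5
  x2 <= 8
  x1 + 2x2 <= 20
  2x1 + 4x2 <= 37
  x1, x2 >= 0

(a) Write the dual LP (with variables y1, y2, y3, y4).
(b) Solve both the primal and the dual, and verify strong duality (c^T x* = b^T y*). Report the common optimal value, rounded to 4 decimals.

The standard primal-dual pair for 'max c^T x s.t. A x <= b, x >= 0' is:
  Dual:  min b^T y  s.t.  A^T y >= c,  y >= 0.

So the dual LP is:
  minimize  5y1 + 8y2 + 20y3 + 37y4
  subject to:
    y1 + y3 + 2y4 >= 3
    y2 + 2y3 + 4y4 >= 1
    y1, y2, y3, y4 >= 0

Solving the primal: x* = (5, 6.75).
  primal value c^T x* = 21.75.
Solving the dual: y* = (2.5, 0, 0, 0.25).
  dual value b^T y* = 21.75.
Strong duality: c^T x* = b^T y*. Confirmed.

21.75


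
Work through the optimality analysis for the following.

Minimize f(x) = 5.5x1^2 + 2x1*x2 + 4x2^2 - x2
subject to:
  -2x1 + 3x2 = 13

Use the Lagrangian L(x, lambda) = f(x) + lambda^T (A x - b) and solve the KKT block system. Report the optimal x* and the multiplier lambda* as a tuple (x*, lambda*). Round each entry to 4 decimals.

Form the Lagrangian:
  L(x, lambda) = (1/2) x^T Q x + c^T x + lambda^T (A x - b)
Stationarity (grad_x L = 0): Q x + c + A^T lambda = 0.
Primal feasibility: A x = b.

This gives the KKT block system:
  [ Q   A^T ] [ x     ]   [-c ]
  [ A    0  ] [ lambda ] = [ b ]

Solving the linear system:
  x*      = (-1.8065, 3.129)
  lambda* = (-6.8065)
  f(x*)   = 42.6774

x* = (-1.8065, 3.129), lambda* = (-6.8065)


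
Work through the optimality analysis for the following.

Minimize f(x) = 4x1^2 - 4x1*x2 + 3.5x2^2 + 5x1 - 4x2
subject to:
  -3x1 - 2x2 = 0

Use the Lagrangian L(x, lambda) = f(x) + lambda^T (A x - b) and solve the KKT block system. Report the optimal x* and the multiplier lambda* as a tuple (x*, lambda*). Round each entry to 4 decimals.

Form the Lagrangian:
  L(x, lambda) = (1/2) x^T Q x + c^T x + lambda^T (A x - b)
Stationarity (grad_x L = 0): Q x + c + A^T lambda = 0.
Primal feasibility: A x = b.

This gives the KKT block system:
  [ Q   A^T ] [ x     ]   [-c ]
  [ A    0  ] [ lambda ] = [ b ]

Solving the linear system:
  x*      = (-0.3077, 0.4615)
  lambda* = (0.2308)
  f(x*)   = -1.6923

x* = (-0.3077, 0.4615), lambda* = (0.2308)


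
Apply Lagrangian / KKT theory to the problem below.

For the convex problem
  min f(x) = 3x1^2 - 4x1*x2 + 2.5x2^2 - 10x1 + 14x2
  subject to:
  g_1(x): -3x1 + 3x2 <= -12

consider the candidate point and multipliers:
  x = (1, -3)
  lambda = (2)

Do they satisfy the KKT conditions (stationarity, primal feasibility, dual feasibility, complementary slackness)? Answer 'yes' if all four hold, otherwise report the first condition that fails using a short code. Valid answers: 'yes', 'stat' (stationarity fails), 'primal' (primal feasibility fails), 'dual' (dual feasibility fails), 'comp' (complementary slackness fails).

Gradient of f: grad f(x) = Q x + c = (8, -5)
Constraint values g_i(x) = a_i^T x - b_i:
  g_1((1, -3)) = 0
Stationarity residual: grad f(x) + sum_i lambda_i a_i = (2, 1)
  -> stationarity FAILS
Primal feasibility (all g_i <= 0): OK
Dual feasibility (all lambda_i >= 0): OK
Complementary slackness (lambda_i * g_i(x) = 0 for all i): OK

Verdict: the first failing condition is stationarity -> stat.

stat


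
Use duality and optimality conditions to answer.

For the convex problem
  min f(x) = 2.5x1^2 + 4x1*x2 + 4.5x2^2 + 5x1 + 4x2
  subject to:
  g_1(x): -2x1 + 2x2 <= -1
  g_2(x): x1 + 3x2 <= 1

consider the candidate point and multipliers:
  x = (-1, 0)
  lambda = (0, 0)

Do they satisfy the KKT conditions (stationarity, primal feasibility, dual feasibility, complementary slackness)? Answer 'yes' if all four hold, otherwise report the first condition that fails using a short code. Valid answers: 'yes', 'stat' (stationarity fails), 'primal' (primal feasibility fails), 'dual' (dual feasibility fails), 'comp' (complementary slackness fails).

Gradient of f: grad f(x) = Q x + c = (0, 0)
Constraint values g_i(x) = a_i^T x - b_i:
  g_1((-1, 0)) = 3
  g_2((-1, 0)) = -2
Stationarity residual: grad f(x) + sum_i lambda_i a_i = (0, 0)
  -> stationarity OK
Primal feasibility (all g_i <= 0): FAILS
Dual feasibility (all lambda_i >= 0): OK
Complementary slackness (lambda_i * g_i(x) = 0 for all i): OK

Verdict: the first failing condition is primal_feasibility -> primal.

primal


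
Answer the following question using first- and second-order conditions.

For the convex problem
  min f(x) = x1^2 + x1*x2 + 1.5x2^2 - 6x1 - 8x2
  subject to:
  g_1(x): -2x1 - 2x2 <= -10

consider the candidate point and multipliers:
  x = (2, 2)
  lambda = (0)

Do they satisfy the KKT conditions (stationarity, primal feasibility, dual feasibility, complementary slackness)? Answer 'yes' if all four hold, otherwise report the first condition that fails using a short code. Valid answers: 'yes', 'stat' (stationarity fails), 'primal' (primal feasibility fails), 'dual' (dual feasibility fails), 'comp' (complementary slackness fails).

Gradient of f: grad f(x) = Q x + c = (0, 0)
Constraint values g_i(x) = a_i^T x - b_i:
  g_1((2, 2)) = 2
Stationarity residual: grad f(x) + sum_i lambda_i a_i = (0, 0)
  -> stationarity OK
Primal feasibility (all g_i <= 0): FAILS
Dual feasibility (all lambda_i >= 0): OK
Complementary slackness (lambda_i * g_i(x) = 0 for all i): OK

Verdict: the first failing condition is primal_feasibility -> primal.

primal


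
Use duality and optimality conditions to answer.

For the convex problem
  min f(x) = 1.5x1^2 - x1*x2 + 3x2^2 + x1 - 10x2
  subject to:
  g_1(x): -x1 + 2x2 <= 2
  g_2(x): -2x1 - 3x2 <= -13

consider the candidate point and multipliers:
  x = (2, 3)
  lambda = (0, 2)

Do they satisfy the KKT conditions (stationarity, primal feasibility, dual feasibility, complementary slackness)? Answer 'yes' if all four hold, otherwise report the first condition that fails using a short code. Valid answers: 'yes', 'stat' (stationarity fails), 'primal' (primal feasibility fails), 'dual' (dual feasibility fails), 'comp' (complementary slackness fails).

Gradient of f: grad f(x) = Q x + c = (4, 6)
Constraint values g_i(x) = a_i^T x - b_i:
  g_1((2, 3)) = 2
  g_2((2, 3)) = 0
Stationarity residual: grad f(x) + sum_i lambda_i a_i = (0, 0)
  -> stationarity OK
Primal feasibility (all g_i <= 0): FAILS
Dual feasibility (all lambda_i >= 0): OK
Complementary slackness (lambda_i * g_i(x) = 0 for all i): OK

Verdict: the first failing condition is primal_feasibility -> primal.

primal
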